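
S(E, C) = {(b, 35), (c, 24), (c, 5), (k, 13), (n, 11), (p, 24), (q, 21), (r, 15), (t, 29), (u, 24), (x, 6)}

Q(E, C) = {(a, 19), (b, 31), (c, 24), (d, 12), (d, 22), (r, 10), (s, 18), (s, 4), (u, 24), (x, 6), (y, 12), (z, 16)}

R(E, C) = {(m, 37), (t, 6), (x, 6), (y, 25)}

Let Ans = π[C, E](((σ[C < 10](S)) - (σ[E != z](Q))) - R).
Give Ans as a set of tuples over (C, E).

σ[C < 10]: keep tuples satisfying C < 10 → {(c, 5), (x, 6)}
σ[E != z]: keep tuples satisfying E != z → {(a, 19), (b, 31), (c, 24), (d, 12), (d, 22), (r, 10), (s, 18), (s, 4), (u, 24), (x, 6), (y, 12)}
Taking the difference: {(c, 5)}
Taking the difference: {(c, 5)}
Projecting to C, E: {(5, c)}

{(5, c)}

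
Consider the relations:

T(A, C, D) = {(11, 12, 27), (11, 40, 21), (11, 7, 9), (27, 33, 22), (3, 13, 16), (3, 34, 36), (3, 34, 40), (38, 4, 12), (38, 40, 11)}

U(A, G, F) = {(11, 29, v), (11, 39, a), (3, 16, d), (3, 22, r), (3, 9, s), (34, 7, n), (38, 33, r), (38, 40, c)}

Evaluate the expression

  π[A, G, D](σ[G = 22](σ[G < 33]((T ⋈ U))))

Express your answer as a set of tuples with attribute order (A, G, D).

{(3, 22, 16), (3, 22, 36), (3, 22, 40)}

T ⋈ U (natural join on A): {(11, 12, 27, 29, v), (11, 12, 27, 39, a), (11, 40, 21, 29, v), (11, 40, 21, 39, a), (11, 7, 9, 29, v), (11, 7, 9, 39, a), (3, 13, 16, 16, d), (3, 13, 16, 22, r), (3, 13, 16, 9, s), (3, 34, 36, 16, d), (3, 34, 36, 22, r), (3, 34, 36, 9, s), (3, 34, 40, 16, d), (3, 34, 40, 22, r), (3, 34, 40, 9, s), (38, 4, 12, 33, r), (38, 4, 12, 40, c), (38, 40, 11, 33, r), (38, 40, 11, 40, c)}
Selection G < 33: {(11, 12, 27, 29, v), (11, 40, 21, 29, v), (11, 7, 9, 29, v), (3, 13, 16, 16, d), (3, 13, 16, 22, r), (3, 13, 16, 9, s), (3, 34, 36, 16, d), (3, 34, 36, 22, r), (3, 34, 36, 9, s), (3, 34, 40, 16, d), (3, 34, 40, 22, r), (3, 34, 40, 9, s)}
Selection G = 22: {(3, 13, 16, 22, r), (3, 34, 36, 22, r), (3, 34, 40, 22, r)}
π[A, G, D]: project onto (A, G, D) → {(3, 22, 16), (3, 22, 36), (3, 22, 40)}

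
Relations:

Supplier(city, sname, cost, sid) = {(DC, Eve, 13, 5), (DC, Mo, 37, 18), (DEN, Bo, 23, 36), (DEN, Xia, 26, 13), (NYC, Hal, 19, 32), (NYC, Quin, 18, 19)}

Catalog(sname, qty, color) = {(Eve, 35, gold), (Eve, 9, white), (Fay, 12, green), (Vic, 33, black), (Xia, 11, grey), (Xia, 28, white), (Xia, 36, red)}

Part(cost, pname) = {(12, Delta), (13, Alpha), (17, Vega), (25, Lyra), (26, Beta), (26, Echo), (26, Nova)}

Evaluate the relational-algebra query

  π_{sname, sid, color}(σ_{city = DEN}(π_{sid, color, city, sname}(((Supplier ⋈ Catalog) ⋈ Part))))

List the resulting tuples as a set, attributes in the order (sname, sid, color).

{(Xia, 13, grey), (Xia, 13, red), (Xia, 13, white)}

Natural join on sname: {(DC, Eve, 13, 5, 35, gold), (DC, Eve, 13, 5, 9, white), (DEN, Xia, 26, 13, 11, grey), (DEN, Xia, 26, 13, 28, white), (DEN, Xia, 26, 13, 36, red)}
Natural join on cost: {(DC, Eve, 13, 5, 35, gold, Alpha), (DC, Eve, 13, 5, 9, white, Alpha), (DEN, Xia, 26, 13, 11, grey, Beta), (DEN, Xia, 26, 13, 11, grey, Echo), (DEN, Xia, 26, 13, 11, grey, Nova), (DEN, Xia, 26, 13, 28, white, Beta), (DEN, Xia, 26, 13, 28, white, Echo), (DEN, Xia, 26, 13, 28, white, Nova), (DEN, Xia, 26, 13, 36, red, Beta), (DEN, Xia, 26, 13, 36, red, Echo), (DEN, Xia, 26, 13, 36, red, Nova)}
π_{sid, color, city, sname} gives {(13, grey, DEN, Xia), (13, red, DEN, Xia), (13, white, DEN, Xia), (5, gold, DC, Eve), (5, white, DC, Eve)} (6 duplicate(s) eliminated).
Filtering on city = DEN leaves {(13, grey, DEN, Xia), (13, red, DEN, Xia), (13, white, DEN, Xia)}.
π_{sname, sid, color} gives {(Xia, 13, grey), (Xia, 13, red), (Xia, 13, white)}.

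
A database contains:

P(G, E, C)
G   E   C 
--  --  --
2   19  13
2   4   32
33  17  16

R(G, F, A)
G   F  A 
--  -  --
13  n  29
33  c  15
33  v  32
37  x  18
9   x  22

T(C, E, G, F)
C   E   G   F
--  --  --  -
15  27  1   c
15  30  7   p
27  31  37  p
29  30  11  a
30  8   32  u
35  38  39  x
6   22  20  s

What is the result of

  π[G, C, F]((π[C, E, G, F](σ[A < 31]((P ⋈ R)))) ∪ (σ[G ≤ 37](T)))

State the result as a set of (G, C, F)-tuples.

{(1, 15, c), (11, 29, a), (20, 6, s), (32, 30, u), (33, 16, c), (37, 27, p), (7, 15, p)}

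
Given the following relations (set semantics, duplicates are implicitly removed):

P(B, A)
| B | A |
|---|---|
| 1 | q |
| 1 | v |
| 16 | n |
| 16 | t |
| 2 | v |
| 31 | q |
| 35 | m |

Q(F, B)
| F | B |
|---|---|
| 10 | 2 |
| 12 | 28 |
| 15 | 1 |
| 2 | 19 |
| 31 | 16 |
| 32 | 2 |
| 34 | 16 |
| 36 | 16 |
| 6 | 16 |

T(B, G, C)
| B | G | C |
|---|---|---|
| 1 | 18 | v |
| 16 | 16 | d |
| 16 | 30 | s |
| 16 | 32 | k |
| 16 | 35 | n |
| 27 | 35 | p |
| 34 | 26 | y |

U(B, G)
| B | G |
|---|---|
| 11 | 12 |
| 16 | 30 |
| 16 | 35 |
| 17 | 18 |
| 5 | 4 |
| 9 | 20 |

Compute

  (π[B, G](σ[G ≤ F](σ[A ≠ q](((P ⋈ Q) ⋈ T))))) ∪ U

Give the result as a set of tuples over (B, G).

Natural join on B: {(1, q, 15), (1, v, 15), (16, n, 31), (16, n, 34), (16, n, 36), (16, n, 6), (16, t, 31), (16, t, 34), (16, t, 36), (16, t, 6), (2, v, 10), (2, v, 32)}
Natural join on B: {(1, q, 15, 18, v), (1, v, 15, 18, v), (16, n, 31, 16, d), (16, n, 31, 30, s), (16, n, 31, 32, k), (16, n, 31, 35, n), (16, n, 34, 16, d), (16, n, 34, 30, s), (16, n, 34, 32, k), (16, n, 34, 35, n), (16, n, 36, 16, d), (16, n, 36, 30, s), (16, n, 36, 32, k), (16, n, 36, 35, n), (16, n, 6, 16, d), (16, n, 6, 30, s), (16, n, 6, 32, k), (16, n, 6, 35, n), (16, t, 31, 16, d), (16, t, 31, 30, s), (16, t, 31, 32, k), (16, t, 31, 35, n), (16, t, 34, 16, d), (16, t, 34, 30, s), (16, t, 34, 32, k), (16, t, 34, 35, n), (16, t, 36, 16, d), (16, t, 36, 30, s), (16, t, 36, 32, k), (16, t, 36, 35, n), (16, t, 6, 16, d), (16, t, 6, 30, s), (16, t, 6, 32, k), (16, t, 6, 35, n)}
Selection A ≠ q: {(1, v, 15, 18, v), (16, n, 31, 16, d), (16, n, 31, 30, s), (16, n, 31, 32, k), (16, n, 31, 35, n), (16, n, 34, 16, d), (16, n, 34, 30, s), (16, n, 34, 32, k), (16, n, 34, 35, n), (16, n, 36, 16, d), (16, n, 36, 30, s), (16, n, 36, 32, k), (16, n, 36, 35, n), (16, n, 6, 16, d), (16, n, 6, 30, s), (16, n, 6, 32, k), (16, n, 6, 35, n), (16, t, 31, 16, d), (16, t, 31, 30, s), (16, t, 31, 32, k), (16, t, 31, 35, n), (16, t, 34, 16, d), (16, t, 34, 30, s), (16, t, 34, 32, k), (16, t, 34, 35, n), (16, t, 36, 16, d), (16, t, 36, 30, s), (16, t, 36, 32, k), (16, t, 36, 35, n), (16, t, 6, 16, d), (16, t, 6, 30, s), (16, t, 6, 32, k), (16, t, 6, 35, n)}
Selection G ≤ F: {(16, n, 31, 16, d), (16, n, 31, 30, s), (16, n, 34, 16, d), (16, n, 34, 30, s), (16, n, 34, 32, k), (16, n, 36, 16, d), (16, n, 36, 30, s), (16, n, 36, 32, k), (16, n, 36, 35, n), (16, t, 31, 16, d), (16, t, 31, 30, s), (16, t, 34, 16, d), (16, t, 34, 30, s), (16, t, 34, 32, k), (16, t, 36, 16, d), (16, t, 36, 30, s), (16, t, 36, 32, k), (16, t, 36, 35, n)}
Projecting to B, G (14 duplicate(s) eliminated): {(16, 16), (16, 30), (16, 32), (16, 35)}
Taking the union: {(11, 12), (16, 16), (16, 30), (16, 32), (16, 35), (17, 18), (5, 4), (9, 20)}

{(11, 12), (16, 16), (16, 30), (16, 32), (16, 35), (17, 18), (5, 4), (9, 20)}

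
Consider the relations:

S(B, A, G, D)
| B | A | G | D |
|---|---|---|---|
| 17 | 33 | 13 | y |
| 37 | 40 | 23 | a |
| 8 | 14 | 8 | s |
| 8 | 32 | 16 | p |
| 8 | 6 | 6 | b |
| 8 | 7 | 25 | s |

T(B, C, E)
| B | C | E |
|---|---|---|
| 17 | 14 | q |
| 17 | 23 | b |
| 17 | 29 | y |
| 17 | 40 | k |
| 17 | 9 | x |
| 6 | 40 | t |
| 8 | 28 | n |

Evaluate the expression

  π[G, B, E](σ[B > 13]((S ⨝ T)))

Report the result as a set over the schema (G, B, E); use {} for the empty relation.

{(13, 17, b), (13, 17, k), (13, 17, q), (13, 17, x), (13, 17, y)}

Joining S and T on B yields {(17, 33, 13, y, 14, q), (17, 33, 13, y, 23, b), (17, 33, 13, y, 29, y), (17, 33, 13, y, 40, k), (17, 33, 13, y, 9, x), (8, 14, 8, s, 28, n), (8, 32, 16, p, 28, n), (8, 6, 6, b, 28, n), (8, 7, 25, s, 28, n)}.
Filtering on B > 13 leaves {(17, 33, 13, y, 14, q), (17, 33, 13, y, 23, b), (17, 33, 13, y, 29, y), (17, 33, 13, y, 40, k), (17, 33, 13, y, 9, x)}.
π[G, B, E]: project onto (G, B, E) → {(13, 17, b), (13, 17, k), (13, 17, q), (13, 17, x), (13, 17, y)}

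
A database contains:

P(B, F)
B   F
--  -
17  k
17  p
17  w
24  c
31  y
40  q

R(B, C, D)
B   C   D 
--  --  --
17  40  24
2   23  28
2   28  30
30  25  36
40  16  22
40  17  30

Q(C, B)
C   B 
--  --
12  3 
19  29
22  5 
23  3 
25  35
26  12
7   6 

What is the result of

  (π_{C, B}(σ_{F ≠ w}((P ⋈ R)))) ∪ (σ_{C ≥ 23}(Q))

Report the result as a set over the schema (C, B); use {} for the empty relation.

Joining P and R on B yields {(17, k, 40, 24), (17, p, 40, 24), (17, w, 40, 24), (40, q, 16, 22), (40, q, 17, 30)}.
Filtering on F ≠ w leaves {(17, k, 40, 24), (17, p, 40, 24), (40, q, 16, 22), (40, q, 17, 30)}.
Projecting to C, B (1 duplicate(s) eliminated): {(16, 40), (17, 40), (40, 17)}
Filtering on C ≥ 23 leaves {(23, 3), (25, 35), (26, 12)}.
Set union of the two operands is {(16, 40), (17, 40), (23, 3), (25, 35), (26, 12), (40, 17)}.

{(16, 40), (17, 40), (23, 3), (25, 35), (26, 12), (40, 17)}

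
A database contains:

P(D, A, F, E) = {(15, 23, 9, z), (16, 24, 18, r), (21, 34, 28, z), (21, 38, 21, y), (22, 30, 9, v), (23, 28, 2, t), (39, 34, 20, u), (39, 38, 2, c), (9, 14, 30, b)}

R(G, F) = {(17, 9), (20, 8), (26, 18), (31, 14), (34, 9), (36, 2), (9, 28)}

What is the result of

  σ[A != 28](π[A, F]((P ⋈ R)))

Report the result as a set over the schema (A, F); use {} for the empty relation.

{(23, 9), (24, 18), (30, 9), (34, 28), (38, 2)}

Natural join on F: {(15, 23, 9, z, 17), (15, 23, 9, z, 34), (16, 24, 18, r, 26), (21, 34, 28, z, 9), (22, 30, 9, v, 17), (22, 30, 9, v, 34), (23, 28, 2, t, 36), (39, 38, 2, c, 36)}
Projecting to A, F (2 duplicate(s) eliminated): {(23, 9), (24, 18), (28, 2), (30, 9), (34, 28), (38, 2)}
σ[A != 28]: keep tuples satisfying A != 28 → {(23, 9), (24, 18), (30, 9), (34, 28), (38, 2)}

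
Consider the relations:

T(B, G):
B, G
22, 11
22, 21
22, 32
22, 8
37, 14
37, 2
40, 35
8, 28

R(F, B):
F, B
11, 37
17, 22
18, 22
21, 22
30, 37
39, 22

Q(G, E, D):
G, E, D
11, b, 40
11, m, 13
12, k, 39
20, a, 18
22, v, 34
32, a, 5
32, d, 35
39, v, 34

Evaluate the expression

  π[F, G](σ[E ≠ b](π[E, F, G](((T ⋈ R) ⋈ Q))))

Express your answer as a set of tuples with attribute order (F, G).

{(17, 11), (17, 32), (18, 11), (18, 32), (21, 11), (21, 32), (39, 11), (39, 32)}

Natural join on B: {(22, 11, 17), (22, 11, 18), (22, 11, 21), (22, 11, 39), (22, 21, 17), (22, 21, 18), (22, 21, 21), (22, 21, 39), (22, 32, 17), (22, 32, 18), (22, 32, 21), (22, 32, 39), (22, 8, 17), (22, 8, 18), (22, 8, 21), (22, 8, 39), (37, 14, 11), (37, 14, 30), (37, 2, 11), (37, 2, 30)}
Natural join on G: {(22, 11, 17, b, 40), (22, 11, 17, m, 13), (22, 11, 18, b, 40), (22, 11, 18, m, 13), (22, 11, 21, b, 40), (22, 11, 21, m, 13), (22, 11, 39, b, 40), (22, 11, 39, m, 13), (22, 32, 17, a, 5), (22, 32, 17, d, 35), (22, 32, 18, a, 5), (22, 32, 18, d, 35), (22, 32, 21, a, 5), (22, 32, 21, d, 35), (22, 32, 39, a, 5), (22, 32, 39, d, 35)}
π[E, F, G]: project onto (E, F, G) → {(a, 17, 32), (a, 18, 32), (a, 21, 32), (a, 39, 32), (b, 17, 11), (b, 18, 11), (b, 21, 11), (b, 39, 11), (d, 17, 32), (d, 18, 32), (d, 21, 32), (d, 39, 32), (m, 17, 11), (m, 18, 11), (m, 21, 11), (m, 39, 11)}
Apply σ_{E ≠ b}; surviving tuples: {(a, 17, 32), (a, 18, 32), (a, 21, 32), (a, 39, 32), (d, 17, 32), (d, 18, 32), (d, 21, 32), (d, 39, 32), (m, 17, 11), (m, 18, 11), (m, 21, 11), (m, 39, 11)}
π[F, G]: project onto (F, G) (4 duplicate(s) eliminated) → {(17, 11), (17, 32), (18, 11), (18, 32), (21, 11), (21, 32), (39, 11), (39, 32)}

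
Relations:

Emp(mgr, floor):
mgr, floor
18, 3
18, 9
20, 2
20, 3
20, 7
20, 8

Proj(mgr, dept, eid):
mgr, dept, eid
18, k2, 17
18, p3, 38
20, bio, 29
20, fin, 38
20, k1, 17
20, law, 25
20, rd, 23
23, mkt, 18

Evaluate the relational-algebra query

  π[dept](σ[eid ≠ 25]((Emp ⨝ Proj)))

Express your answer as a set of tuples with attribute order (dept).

{bio, fin, k1, k2, p3, rd}

Joining Emp and Proj on mgr yields {(18, 3, k2, 17), (18, 3, p3, 38), (18, 9, k2, 17), (18, 9, p3, 38), (20, 2, bio, 29), (20, 2, fin, 38), (20, 2, k1, 17), (20, 2, law, 25), (20, 2, rd, 23), (20, 3, bio, 29), (20, 3, fin, 38), (20, 3, k1, 17), (20, 3, law, 25), (20, 3, rd, 23), (20, 7, bio, 29), (20, 7, fin, 38), (20, 7, k1, 17), (20, 7, law, 25), (20, 7, rd, 23), (20, 8, bio, 29), (20, 8, fin, 38), (20, 8, k1, 17), (20, 8, law, 25), (20, 8, rd, 23)}.
Apply σ_{eid ≠ 25}; surviving tuples: {(18, 3, k2, 17), (18, 3, p3, 38), (18, 9, k2, 17), (18, 9, p3, 38), (20, 2, bio, 29), (20, 2, fin, 38), (20, 2, k1, 17), (20, 2, rd, 23), (20, 3, bio, 29), (20, 3, fin, 38), (20, 3, k1, 17), (20, 3, rd, 23), (20, 7, bio, 29), (20, 7, fin, 38), (20, 7, k1, 17), (20, 7, rd, 23), (20, 8, bio, 29), (20, 8, fin, 38), (20, 8, k1, 17), (20, 8, rd, 23)}
Keep only column(s) dept (14 duplicate(s) eliminated): {bio, fin, k1, k2, p3, rd}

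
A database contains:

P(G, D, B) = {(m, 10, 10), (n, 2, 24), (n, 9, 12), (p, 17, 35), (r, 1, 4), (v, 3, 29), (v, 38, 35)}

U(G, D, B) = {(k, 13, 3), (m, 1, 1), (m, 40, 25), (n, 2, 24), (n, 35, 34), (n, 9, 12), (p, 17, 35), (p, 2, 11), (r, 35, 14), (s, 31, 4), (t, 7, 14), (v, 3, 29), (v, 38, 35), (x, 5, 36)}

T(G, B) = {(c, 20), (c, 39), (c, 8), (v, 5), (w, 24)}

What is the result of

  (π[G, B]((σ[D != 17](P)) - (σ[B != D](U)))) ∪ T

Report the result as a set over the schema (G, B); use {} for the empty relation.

Filtering on D != 17 leaves {(m, 10, 10), (n, 2, 24), (n, 9, 12), (r, 1, 4), (v, 3, 29), (v, 38, 35)}.
Filtering on B != D leaves {(k, 13, 3), (m, 40, 25), (n, 2, 24), (n, 35, 34), (n, 9, 12), (p, 17, 35), (p, 2, 11), (r, 35, 14), (s, 31, 4), (t, 7, 14), (v, 3, 29), (v, 38, 35), (x, 5, 36)}.
Difference: {(m, 10, 10), (n, 2, 24), (n, 9, 12), (r, 1, 4), (v, 3, 29), (v, 38, 35)} with {(k, 13, 3), (m, 40, 25), (n, 2, 24), (n, 35, 34), (n, 9, 12), (p, 17, 35), (p, 2, 11), (r, 35, 14), (s, 31, 4), (t, 7, 14), (v, 3, 29), (v, 38, 35), (x, 5, 36)} → {(m, 10, 10), (r, 1, 4)}
π_{G, B} gives {(m, 10), (r, 4)}.
Union: {(m, 10), (r, 4)} with {(c, 20), (c, 39), (c, 8), (v, 5), (w, 24)} → {(c, 20), (c, 39), (c, 8), (m, 10), (r, 4), (v, 5), (w, 24)}

{(c, 20), (c, 39), (c, 8), (m, 10), (r, 4), (v, 5), (w, 24)}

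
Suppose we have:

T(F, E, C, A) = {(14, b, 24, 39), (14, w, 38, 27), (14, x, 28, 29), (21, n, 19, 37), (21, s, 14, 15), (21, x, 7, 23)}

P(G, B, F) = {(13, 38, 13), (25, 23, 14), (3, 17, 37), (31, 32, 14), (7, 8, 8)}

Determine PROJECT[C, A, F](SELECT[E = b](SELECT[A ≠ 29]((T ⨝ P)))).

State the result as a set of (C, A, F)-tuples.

{(24, 39, 14)}

Natural join on F: {(14, b, 24, 39, 25, 23), (14, b, 24, 39, 31, 32), (14, w, 38, 27, 25, 23), (14, w, 38, 27, 31, 32), (14, x, 28, 29, 25, 23), (14, x, 28, 29, 31, 32)}
Filtering on A ≠ 29 leaves {(14, b, 24, 39, 25, 23), (14, b, 24, 39, 31, 32), (14, w, 38, 27, 25, 23), (14, w, 38, 27, 31, 32)}.
Filtering on E = b leaves {(14, b, 24, 39, 25, 23), (14, b, 24, 39, 31, 32)}.
π_{C, A, F} gives {(24, 39, 14)} (1 duplicate(s) eliminated).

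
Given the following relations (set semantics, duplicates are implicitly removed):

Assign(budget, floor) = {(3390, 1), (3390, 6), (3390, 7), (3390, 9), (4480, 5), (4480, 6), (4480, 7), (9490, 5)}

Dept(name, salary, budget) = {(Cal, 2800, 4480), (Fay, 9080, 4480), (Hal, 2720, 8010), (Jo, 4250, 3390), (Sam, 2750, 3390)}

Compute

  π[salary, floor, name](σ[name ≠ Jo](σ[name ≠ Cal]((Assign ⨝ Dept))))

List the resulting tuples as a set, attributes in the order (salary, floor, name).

Natural join on budget: {(3390, 1, Jo, 4250), (3390, 1, Sam, 2750), (3390, 6, Jo, 4250), (3390, 6, Sam, 2750), (3390, 7, Jo, 4250), (3390, 7, Sam, 2750), (3390, 9, Jo, 4250), (3390, 9, Sam, 2750), (4480, 5, Cal, 2800), (4480, 5, Fay, 9080), (4480, 6, Cal, 2800), (4480, 6, Fay, 9080), (4480, 7, Cal, 2800), (4480, 7, Fay, 9080)}
σ[name ≠ Cal]: keep tuples satisfying name ≠ Cal → {(3390, 1, Jo, 4250), (3390, 1, Sam, 2750), (3390, 6, Jo, 4250), (3390, 6, Sam, 2750), (3390, 7, Jo, 4250), (3390, 7, Sam, 2750), (3390, 9, Jo, 4250), (3390, 9, Sam, 2750), (4480, 5, Fay, 9080), (4480, 6, Fay, 9080), (4480, 7, Fay, 9080)}
σ[name ≠ Jo]: keep tuples satisfying name ≠ Jo → {(3390, 1, Sam, 2750), (3390, 6, Sam, 2750), (3390, 7, Sam, 2750), (3390, 9, Sam, 2750), (4480, 5, Fay, 9080), (4480, 6, Fay, 9080), (4480, 7, Fay, 9080)}
Keep only column(s) salary, floor, name: {(2750, 1, Sam), (2750, 6, Sam), (2750, 7, Sam), (2750, 9, Sam), (9080, 5, Fay), (9080, 6, Fay), (9080, 7, Fay)}

{(2750, 1, Sam), (2750, 6, Sam), (2750, 7, Sam), (2750, 9, Sam), (9080, 5, Fay), (9080, 6, Fay), (9080, 7, Fay)}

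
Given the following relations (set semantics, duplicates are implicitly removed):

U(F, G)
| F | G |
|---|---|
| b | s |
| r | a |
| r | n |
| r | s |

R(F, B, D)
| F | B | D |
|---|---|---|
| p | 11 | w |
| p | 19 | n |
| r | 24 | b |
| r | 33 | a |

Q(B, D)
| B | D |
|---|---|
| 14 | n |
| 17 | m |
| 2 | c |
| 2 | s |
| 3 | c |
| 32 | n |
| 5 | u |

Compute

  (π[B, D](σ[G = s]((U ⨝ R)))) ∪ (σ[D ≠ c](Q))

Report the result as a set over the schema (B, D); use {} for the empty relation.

{(14, n), (17, m), (2, s), (24, b), (32, n), (33, a), (5, u)}

U ⋈ R (natural join on F): {(r, a, 24, b), (r, a, 33, a), (r, n, 24, b), (r, n, 33, a), (r, s, 24, b), (r, s, 33, a)}
σ[G = s]: keep tuples satisfying G = s → {(r, s, 24, b), (r, s, 33, a)}
Projecting to B, D: {(24, b), (33, a)}
σ[D ≠ c]: keep tuples satisfying D ≠ c → {(14, n), (17, m), (2, s), (32, n), (5, u)}
Set union of the two operands is {(14, n), (17, m), (2, s), (24, b), (32, n), (33, a), (5, u)}.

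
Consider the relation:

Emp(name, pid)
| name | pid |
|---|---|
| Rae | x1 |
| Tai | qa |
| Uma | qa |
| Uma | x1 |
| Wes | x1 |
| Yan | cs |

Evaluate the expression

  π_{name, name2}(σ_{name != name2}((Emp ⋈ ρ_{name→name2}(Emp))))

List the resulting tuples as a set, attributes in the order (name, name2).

{(Rae, Uma), (Rae, Wes), (Tai, Uma), (Uma, Rae), (Uma, Tai), (Uma, Wes), (Wes, Rae), (Wes, Uma)}

ρ[name→name2]: schema becomes (name2, pid); tuples unchanged.
Emp ⋈ ρ_{name→name2}(Emp) (natural join on pid): {(Rae, x1, Rae), (Rae, x1, Uma), (Rae, x1, Wes), (Tai, qa, Tai), (Tai, qa, Uma), (Uma, qa, Tai), (Uma, qa, Uma), (Uma, x1, Rae), (Uma, x1, Uma), (Uma, x1, Wes), (Wes, x1, Rae), (Wes, x1, Uma), (Wes, x1, Wes), (Yan, cs, Yan)}
Selection name != name2: {(Rae, x1, Uma), (Rae, x1, Wes), (Tai, qa, Uma), (Uma, qa, Tai), (Uma, x1, Rae), (Uma, x1, Wes), (Wes, x1, Rae), (Wes, x1, Uma)}
π[name, name2]: project onto (name, name2) → {(Rae, Uma), (Rae, Wes), (Tai, Uma), (Uma, Rae), (Uma, Tai), (Uma, Wes), (Wes, Rae), (Wes, Uma)}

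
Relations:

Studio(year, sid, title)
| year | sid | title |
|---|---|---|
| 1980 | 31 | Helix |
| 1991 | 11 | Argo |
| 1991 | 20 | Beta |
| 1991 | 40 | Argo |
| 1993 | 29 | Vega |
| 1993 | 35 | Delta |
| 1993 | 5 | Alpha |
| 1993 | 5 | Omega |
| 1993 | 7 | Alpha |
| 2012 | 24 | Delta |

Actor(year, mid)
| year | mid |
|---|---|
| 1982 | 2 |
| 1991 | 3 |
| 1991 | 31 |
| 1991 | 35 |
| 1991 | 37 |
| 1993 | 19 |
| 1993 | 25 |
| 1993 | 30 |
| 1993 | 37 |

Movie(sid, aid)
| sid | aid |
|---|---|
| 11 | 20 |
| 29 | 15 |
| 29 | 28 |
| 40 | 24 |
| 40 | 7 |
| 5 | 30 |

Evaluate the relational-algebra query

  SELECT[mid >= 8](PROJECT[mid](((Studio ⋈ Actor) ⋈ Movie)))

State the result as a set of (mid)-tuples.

Natural join on year: {(1991, 11, Argo, 3), (1991, 11, Argo, 31), (1991, 11, Argo, 35), (1991, 11, Argo, 37), (1991, 20, Beta, 3), (1991, 20, Beta, 31), (1991, 20, Beta, 35), (1991, 20, Beta, 37), (1991, 40, Argo, 3), (1991, 40, Argo, 31), (1991, 40, Argo, 35), (1991, 40, Argo, 37), (1993, 29, Vega, 19), (1993, 29, Vega, 25), (1993, 29, Vega, 30), (1993, 29, Vega, 37), (1993, 35, Delta, 19), (1993, 35, Delta, 25), (1993, 35, Delta, 30), (1993, 35, Delta, 37), (1993, 5, Alpha, 19), (1993, 5, Alpha, 25), (1993, 5, Alpha, 30), (1993, 5, Alpha, 37), (1993, 5, Omega, 19), (1993, 5, Omega, 25), (1993, 5, Omega, 30), (1993, 5, Omega, 37), (1993, 7, Alpha, 19), (1993, 7, Alpha, 25), (1993, 7, Alpha, 30), (1993, 7, Alpha, 37)}
Natural join on sid: {(1991, 11, Argo, 3, 20), (1991, 11, Argo, 31, 20), (1991, 11, Argo, 35, 20), (1991, 11, Argo, 37, 20), (1991, 40, Argo, 3, 24), (1991, 40, Argo, 3, 7), (1991, 40, Argo, 31, 24), (1991, 40, Argo, 31, 7), (1991, 40, Argo, 35, 24), (1991, 40, Argo, 35, 7), (1991, 40, Argo, 37, 24), (1991, 40, Argo, 37, 7), (1993, 29, Vega, 19, 15), (1993, 29, Vega, 19, 28), (1993, 29, Vega, 25, 15), (1993, 29, Vega, 25, 28), (1993, 29, Vega, 30, 15), (1993, 29, Vega, 30, 28), (1993, 29, Vega, 37, 15), (1993, 29, Vega, 37, 28), (1993, 5, Alpha, 19, 30), (1993, 5, Alpha, 25, 30), (1993, 5, Alpha, 30, 30), (1993, 5, Alpha, 37, 30), (1993, 5, Omega, 19, 30), (1993, 5, Omega, 25, 30), (1993, 5, Omega, 30, 30), (1993, 5, Omega, 37, 30)}
Projecting to mid (21 duplicate(s) eliminated): {19, 25, 3, 30, 31, 35, 37}
Selection mid >= 8: {19, 25, 30, 31, 35, 37}

{19, 25, 30, 31, 35, 37}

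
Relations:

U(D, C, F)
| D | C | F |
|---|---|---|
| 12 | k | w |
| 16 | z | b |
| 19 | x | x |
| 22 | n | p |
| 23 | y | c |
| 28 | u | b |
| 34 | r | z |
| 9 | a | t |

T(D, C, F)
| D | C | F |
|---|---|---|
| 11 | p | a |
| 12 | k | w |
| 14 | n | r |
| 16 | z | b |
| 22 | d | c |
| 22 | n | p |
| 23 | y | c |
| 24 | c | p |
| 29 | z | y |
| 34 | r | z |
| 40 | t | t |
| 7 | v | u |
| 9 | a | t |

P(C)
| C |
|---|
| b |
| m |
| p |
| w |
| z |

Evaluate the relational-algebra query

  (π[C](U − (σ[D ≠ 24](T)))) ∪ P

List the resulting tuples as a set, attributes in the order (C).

σ[D ≠ 24]: keep tuples satisfying D ≠ 24 → {(11, p, a), (12, k, w), (14, n, r), (16, z, b), (22, d, c), (22, n, p), (23, y, c), (29, z, y), (34, r, z), (40, t, t), (7, v, u), (9, a, t)}
Difference: {(12, k, w), (16, z, b), (19, x, x), (22, n, p), (23, y, c), (28, u, b), (34, r, z), (9, a, t)} with {(11, p, a), (12, k, w), (14, n, r), (16, z, b), (22, d, c), (22, n, p), (23, y, c), (29, z, y), (34, r, z), (40, t, t), (7, v, u), (9, a, t)} → {(19, x, x), (28, u, b)}
π_{C} gives {u, x}.
Union: {u, x} with {b, m, p, w, z} → {b, m, p, u, w, x, z}

{b, m, p, u, w, x, z}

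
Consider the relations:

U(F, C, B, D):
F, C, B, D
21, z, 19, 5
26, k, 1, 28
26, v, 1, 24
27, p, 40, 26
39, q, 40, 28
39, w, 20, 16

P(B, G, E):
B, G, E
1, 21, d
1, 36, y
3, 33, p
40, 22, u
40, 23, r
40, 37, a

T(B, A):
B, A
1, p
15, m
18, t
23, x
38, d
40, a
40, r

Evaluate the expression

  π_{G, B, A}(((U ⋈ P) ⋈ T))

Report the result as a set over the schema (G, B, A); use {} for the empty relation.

{(21, 1, p), (22, 40, a), (22, 40, r), (23, 40, a), (23, 40, r), (36, 1, p), (37, 40, a), (37, 40, r)}

Natural join on B: {(26, k, 1, 28, 21, d), (26, k, 1, 28, 36, y), (26, v, 1, 24, 21, d), (26, v, 1, 24, 36, y), (27, p, 40, 26, 22, u), (27, p, 40, 26, 23, r), (27, p, 40, 26, 37, a), (39, q, 40, 28, 22, u), (39, q, 40, 28, 23, r), (39, q, 40, 28, 37, a)}
Natural join on B: {(26, k, 1, 28, 21, d, p), (26, k, 1, 28, 36, y, p), (26, v, 1, 24, 21, d, p), (26, v, 1, 24, 36, y, p), (27, p, 40, 26, 22, u, a), (27, p, 40, 26, 22, u, r), (27, p, 40, 26, 23, r, a), (27, p, 40, 26, 23, r, r), (27, p, 40, 26, 37, a, a), (27, p, 40, 26, 37, a, r), (39, q, 40, 28, 22, u, a), (39, q, 40, 28, 22, u, r), (39, q, 40, 28, 23, r, a), (39, q, 40, 28, 23, r, r), (39, q, 40, 28, 37, a, a), (39, q, 40, 28, 37, a, r)}
π[G, B, A]: project onto (G, B, A) (8 duplicate(s) eliminated) → {(21, 1, p), (22, 40, a), (22, 40, r), (23, 40, a), (23, 40, r), (36, 1, p), (37, 40, a), (37, 40, r)}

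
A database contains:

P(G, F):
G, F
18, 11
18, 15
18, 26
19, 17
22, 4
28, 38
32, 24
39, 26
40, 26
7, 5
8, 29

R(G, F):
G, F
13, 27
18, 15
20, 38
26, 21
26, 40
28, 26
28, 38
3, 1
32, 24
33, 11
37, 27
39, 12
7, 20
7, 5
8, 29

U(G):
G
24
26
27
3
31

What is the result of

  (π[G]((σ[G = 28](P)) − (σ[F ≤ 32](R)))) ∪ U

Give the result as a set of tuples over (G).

Selection G = 28: {(28, 38)}
Selection F ≤ 32: {(13, 27), (18, 15), (26, 21), (28, 26), (3, 1), (32, 24), (33, 11), (37, 27), (39, 12), (7, 20), (7, 5), (8, 29)}
Taking the difference: {(28, 38)}
π[G]: project onto (G) → {28}
Taking the union: {24, 26, 27, 28, 3, 31}

{24, 26, 27, 28, 3, 31}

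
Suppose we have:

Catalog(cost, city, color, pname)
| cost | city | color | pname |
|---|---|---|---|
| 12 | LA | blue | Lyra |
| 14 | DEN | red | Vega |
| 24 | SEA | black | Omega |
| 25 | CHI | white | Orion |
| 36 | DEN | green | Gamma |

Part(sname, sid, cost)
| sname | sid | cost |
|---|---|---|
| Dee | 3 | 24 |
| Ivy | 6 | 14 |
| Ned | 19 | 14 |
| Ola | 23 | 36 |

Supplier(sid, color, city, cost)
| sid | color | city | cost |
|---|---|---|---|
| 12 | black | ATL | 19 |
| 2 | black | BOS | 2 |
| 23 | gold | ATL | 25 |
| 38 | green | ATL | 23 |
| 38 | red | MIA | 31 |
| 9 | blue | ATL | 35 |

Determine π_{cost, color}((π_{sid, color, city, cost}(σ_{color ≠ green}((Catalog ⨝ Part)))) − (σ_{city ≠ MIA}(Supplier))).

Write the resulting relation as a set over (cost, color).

Catalog ⋈ Part (natural join on cost): {(14, DEN, red, Vega, Ivy, 6), (14, DEN, red, Vega, Ned, 19), (24, SEA, black, Omega, Dee, 3), (36, DEN, green, Gamma, Ola, 23)}
Apply σ_{color ≠ green}; surviving tuples: {(14, DEN, red, Vega, Ivy, 6), (14, DEN, red, Vega, Ned, 19), (24, SEA, black, Omega, Dee, 3)}
π[sid, color, city, cost]: project onto (sid, color, city, cost) → {(19, red, DEN, 14), (3, black, SEA, 24), (6, red, DEN, 14)}
Apply σ_{city ≠ MIA}; surviving tuples: {(12, black, ATL, 19), (2, black, BOS, 2), (23, gold, ATL, 25), (38, green, ATL, 23), (9, blue, ATL, 35)}
Set difference of the two operands is {(19, red, DEN, 14), (3, black, SEA, 24), (6, red, DEN, 14)}.
π[cost, color]: project onto (cost, color) (1 duplicate(s) eliminated) → {(14, red), (24, black)}

{(14, red), (24, black)}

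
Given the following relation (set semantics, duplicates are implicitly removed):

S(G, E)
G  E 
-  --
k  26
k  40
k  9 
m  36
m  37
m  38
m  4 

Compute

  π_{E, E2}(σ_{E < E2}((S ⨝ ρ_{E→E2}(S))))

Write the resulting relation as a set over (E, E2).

ρ[E→E2]: schema becomes (G, E2); tuples unchanged.
Natural join on G: {(k, 26, 26), (k, 26, 40), (k, 26, 9), (k, 40, 26), (k, 40, 40), (k, 40, 9), (k, 9, 26), (k, 9, 40), (k, 9, 9), (m, 36, 36), (m, 36, 37), (m, 36, 38), (m, 36, 4), (m, 37, 36), (m, 37, 37), (m, 37, 38), (m, 37, 4), (m, 38, 36), (m, 38, 37), (m, 38, 38), (m, 38, 4), (m, 4, 36), (m, 4, 37), (m, 4, 38), (m, 4, 4)}
σ[E < E2]: keep tuples satisfying E < E2 → {(k, 26, 40), (k, 9, 26), (k, 9, 40), (m, 36, 37), (m, 36, 38), (m, 37, 38), (m, 4, 36), (m, 4, 37), (m, 4, 38)}
Keep only column(s) E, E2: {(26, 40), (36, 37), (36, 38), (37, 38), (4, 36), (4, 37), (4, 38), (9, 26), (9, 40)}

{(26, 40), (36, 37), (36, 38), (37, 38), (4, 36), (4, 37), (4, 38), (9, 26), (9, 40)}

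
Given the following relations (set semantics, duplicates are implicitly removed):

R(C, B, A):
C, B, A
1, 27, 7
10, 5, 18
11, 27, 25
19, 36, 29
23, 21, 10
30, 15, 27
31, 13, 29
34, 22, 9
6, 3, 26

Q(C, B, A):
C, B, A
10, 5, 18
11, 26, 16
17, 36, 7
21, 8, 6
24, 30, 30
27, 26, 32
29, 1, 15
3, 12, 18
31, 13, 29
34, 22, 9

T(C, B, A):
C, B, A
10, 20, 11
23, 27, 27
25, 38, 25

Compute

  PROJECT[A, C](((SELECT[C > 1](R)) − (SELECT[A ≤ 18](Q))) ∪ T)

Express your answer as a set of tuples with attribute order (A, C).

{(10, 23), (11, 10), (25, 11), (25, 25), (26, 6), (27, 23), (27, 30), (29, 19), (29, 31)}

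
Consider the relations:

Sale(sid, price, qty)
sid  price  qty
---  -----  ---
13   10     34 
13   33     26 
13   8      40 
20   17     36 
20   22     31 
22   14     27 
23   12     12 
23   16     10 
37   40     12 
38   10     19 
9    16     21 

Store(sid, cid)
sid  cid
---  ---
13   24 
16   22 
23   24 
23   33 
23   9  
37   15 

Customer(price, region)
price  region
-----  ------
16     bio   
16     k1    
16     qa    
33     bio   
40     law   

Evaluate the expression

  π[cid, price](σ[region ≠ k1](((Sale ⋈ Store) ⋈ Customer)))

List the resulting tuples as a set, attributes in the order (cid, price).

Natural join on sid: {(13, 10, 34, 24), (13, 33, 26, 24), (13, 8, 40, 24), (23, 12, 12, 24), (23, 12, 12, 33), (23, 12, 12, 9), (23, 16, 10, 24), (23, 16, 10, 33), (23, 16, 10, 9), (37, 40, 12, 15)}
Natural join on price: {(13, 33, 26, 24, bio), (23, 16, 10, 24, bio), (23, 16, 10, 24, k1), (23, 16, 10, 24, qa), (23, 16, 10, 33, bio), (23, 16, 10, 33, k1), (23, 16, 10, 33, qa), (23, 16, 10, 9, bio), (23, 16, 10, 9, k1), (23, 16, 10, 9, qa), (37, 40, 12, 15, law)}
Filtering on region ≠ k1 leaves {(13, 33, 26, 24, bio), (23, 16, 10, 24, bio), (23, 16, 10, 24, qa), (23, 16, 10, 33, bio), (23, 16, 10, 33, qa), (23, 16, 10, 9, bio), (23, 16, 10, 9, qa), (37, 40, 12, 15, law)}.
Projecting to cid, price (3 duplicate(s) eliminated): {(15, 40), (24, 16), (24, 33), (33, 16), (9, 16)}

{(15, 40), (24, 16), (24, 33), (33, 16), (9, 16)}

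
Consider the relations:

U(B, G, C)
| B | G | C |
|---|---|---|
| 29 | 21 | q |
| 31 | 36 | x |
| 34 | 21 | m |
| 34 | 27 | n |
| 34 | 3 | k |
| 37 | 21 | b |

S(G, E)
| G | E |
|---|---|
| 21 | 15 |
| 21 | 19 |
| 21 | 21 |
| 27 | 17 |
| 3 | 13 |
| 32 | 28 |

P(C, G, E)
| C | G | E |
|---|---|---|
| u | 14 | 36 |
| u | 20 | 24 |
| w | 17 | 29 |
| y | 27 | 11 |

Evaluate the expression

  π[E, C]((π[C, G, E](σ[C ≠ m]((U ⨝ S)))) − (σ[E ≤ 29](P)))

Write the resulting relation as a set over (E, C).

Joining U and S on G yields {(29, 21, q, 15), (29, 21, q, 19), (29, 21, q, 21), (34, 21, m, 15), (34, 21, m, 19), (34, 21, m, 21), (34, 27, n, 17), (34, 3, k, 13), (37, 21, b, 15), (37, 21, b, 19), (37, 21, b, 21)}.
Apply σ_{C ≠ m}; surviving tuples: {(29, 21, q, 15), (29, 21, q, 19), (29, 21, q, 21), (34, 27, n, 17), (34, 3, k, 13), (37, 21, b, 15), (37, 21, b, 19), (37, 21, b, 21)}
Projecting to C, G, E: {(b, 21, 15), (b, 21, 19), (b, 21, 21), (k, 3, 13), (n, 27, 17), (q, 21, 15), (q, 21, 19), (q, 21, 21)}
Apply σ_{E ≤ 29}; surviving tuples: {(u, 20, 24), (w, 17, 29), (y, 27, 11)}
Difference: {(b, 21, 15), (b, 21, 19), (b, 21, 21), (k, 3, 13), (n, 27, 17), (q, 21, 15), (q, 21, 19), (q, 21, 21)} with {(u, 20, 24), (w, 17, 29), (y, 27, 11)} → {(b, 21, 15), (b, 21, 19), (b, 21, 21), (k, 3, 13), (n, 27, 17), (q, 21, 15), (q, 21, 19), (q, 21, 21)}
Projecting to E, C: {(13, k), (15, b), (15, q), (17, n), (19, b), (19, q), (21, b), (21, q)}

{(13, k), (15, b), (15, q), (17, n), (19, b), (19, q), (21, b), (21, q)}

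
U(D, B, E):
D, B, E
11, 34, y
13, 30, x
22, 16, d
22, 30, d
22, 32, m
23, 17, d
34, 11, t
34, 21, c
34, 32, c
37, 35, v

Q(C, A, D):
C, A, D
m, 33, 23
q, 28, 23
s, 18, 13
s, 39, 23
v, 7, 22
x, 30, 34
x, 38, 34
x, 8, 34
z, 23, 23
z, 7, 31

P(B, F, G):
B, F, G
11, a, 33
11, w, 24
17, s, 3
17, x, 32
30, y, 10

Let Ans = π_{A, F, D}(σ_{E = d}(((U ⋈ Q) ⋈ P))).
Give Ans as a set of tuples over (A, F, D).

{(23, s, 23), (23, x, 23), (28, s, 23), (28, x, 23), (33, s, 23), (33, x, 23), (39, s, 23), (39, x, 23), (7, y, 22)}

Natural join on D: {(13, 30, x, s, 18), (22, 16, d, v, 7), (22, 30, d, v, 7), (22, 32, m, v, 7), (23, 17, d, m, 33), (23, 17, d, q, 28), (23, 17, d, s, 39), (23, 17, d, z, 23), (34, 11, t, x, 30), (34, 11, t, x, 38), (34, 11, t, x, 8), (34, 21, c, x, 30), (34, 21, c, x, 38), (34, 21, c, x, 8), (34, 32, c, x, 30), (34, 32, c, x, 38), (34, 32, c, x, 8)}
Natural join on B: {(13, 30, x, s, 18, y, 10), (22, 30, d, v, 7, y, 10), (23, 17, d, m, 33, s, 3), (23, 17, d, m, 33, x, 32), (23, 17, d, q, 28, s, 3), (23, 17, d, q, 28, x, 32), (23, 17, d, s, 39, s, 3), (23, 17, d, s, 39, x, 32), (23, 17, d, z, 23, s, 3), (23, 17, d, z, 23, x, 32), (34, 11, t, x, 30, a, 33), (34, 11, t, x, 30, w, 24), (34, 11, t, x, 38, a, 33), (34, 11, t, x, 38, w, 24), (34, 11, t, x, 8, a, 33), (34, 11, t, x, 8, w, 24)}
Filtering on E = d leaves {(22, 30, d, v, 7, y, 10), (23, 17, d, m, 33, s, 3), (23, 17, d, m, 33, x, 32), (23, 17, d, q, 28, s, 3), (23, 17, d, q, 28, x, 32), (23, 17, d, s, 39, s, 3), (23, 17, d, s, 39, x, 32), (23, 17, d, z, 23, s, 3), (23, 17, d, z, 23, x, 32)}.
Projecting to A, F, D: {(23, s, 23), (23, x, 23), (28, s, 23), (28, x, 23), (33, s, 23), (33, x, 23), (39, s, 23), (39, x, 23), (7, y, 22)}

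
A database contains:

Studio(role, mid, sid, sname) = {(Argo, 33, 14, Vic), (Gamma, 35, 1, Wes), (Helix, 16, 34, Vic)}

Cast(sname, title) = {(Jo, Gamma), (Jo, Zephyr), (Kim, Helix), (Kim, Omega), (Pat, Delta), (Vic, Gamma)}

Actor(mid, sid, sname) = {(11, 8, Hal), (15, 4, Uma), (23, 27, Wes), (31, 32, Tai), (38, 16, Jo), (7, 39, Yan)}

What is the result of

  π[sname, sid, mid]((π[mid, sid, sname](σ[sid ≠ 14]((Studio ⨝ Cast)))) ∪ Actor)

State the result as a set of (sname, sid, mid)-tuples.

Joining Studio and Cast on sname yields {(Argo, 33, 14, Vic, Gamma), (Helix, 16, 34, Vic, Gamma)}.
Selection sid ≠ 14: {(Helix, 16, 34, Vic, Gamma)}
Keep only column(s) mid, sid, sname: {(16, 34, Vic)}
Set union of the two operands is {(11, 8, Hal), (15, 4, Uma), (16, 34, Vic), (23, 27, Wes), (31, 32, Tai), (38, 16, Jo), (7, 39, Yan)}.
Keep only column(s) sname, sid, mid: {(Hal, 8, 11), (Jo, 16, 38), (Tai, 32, 31), (Uma, 4, 15), (Vic, 34, 16), (Wes, 27, 23), (Yan, 39, 7)}

{(Hal, 8, 11), (Jo, 16, 38), (Tai, 32, 31), (Uma, 4, 15), (Vic, 34, 16), (Wes, 27, 23), (Yan, 39, 7)}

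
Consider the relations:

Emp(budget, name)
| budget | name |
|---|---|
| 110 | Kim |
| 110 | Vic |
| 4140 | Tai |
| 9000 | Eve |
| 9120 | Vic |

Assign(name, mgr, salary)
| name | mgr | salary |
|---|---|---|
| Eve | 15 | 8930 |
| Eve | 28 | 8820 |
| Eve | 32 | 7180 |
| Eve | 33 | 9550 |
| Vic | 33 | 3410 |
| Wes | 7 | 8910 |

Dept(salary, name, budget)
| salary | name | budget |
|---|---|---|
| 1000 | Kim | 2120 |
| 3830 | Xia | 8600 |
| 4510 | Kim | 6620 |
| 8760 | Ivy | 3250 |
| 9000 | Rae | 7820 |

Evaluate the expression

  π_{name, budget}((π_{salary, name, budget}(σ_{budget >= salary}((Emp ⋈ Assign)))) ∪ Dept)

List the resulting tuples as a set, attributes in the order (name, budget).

{(Eve, 9000), (Ivy, 3250), (Kim, 2120), (Kim, 6620), (Rae, 7820), (Vic, 9120), (Xia, 8600)}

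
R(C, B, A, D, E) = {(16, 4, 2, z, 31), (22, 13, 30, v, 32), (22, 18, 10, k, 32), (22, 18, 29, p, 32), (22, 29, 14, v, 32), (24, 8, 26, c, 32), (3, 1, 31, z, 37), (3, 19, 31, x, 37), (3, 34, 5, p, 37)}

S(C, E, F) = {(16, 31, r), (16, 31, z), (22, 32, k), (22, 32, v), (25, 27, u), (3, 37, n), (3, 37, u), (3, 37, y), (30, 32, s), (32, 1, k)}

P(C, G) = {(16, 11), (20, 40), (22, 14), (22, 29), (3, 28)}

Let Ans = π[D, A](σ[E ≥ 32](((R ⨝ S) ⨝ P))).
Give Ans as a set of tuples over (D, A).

Natural join on C, E: {(16, 4, 2, z, 31, r), (16, 4, 2, z, 31, z), (22, 13, 30, v, 32, k), (22, 13, 30, v, 32, v), (22, 18, 10, k, 32, k), (22, 18, 10, k, 32, v), (22, 18, 29, p, 32, k), (22, 18, 29, p, 32, v), (22, 29, 14, v, 32, k), (22, 29, 14, v, 32, v), (3, 1, 31, z, 37, n), (3, 1, 31, z, 37, u), (3, 1, 31, z, 37, y), (3, 19, 31, x, 37, n), (3, 19, 31, x, 37, u), (3, 19, 31, x, 37, y), (3, 34, 5, p, 37, n), (3, 34, 5, p, 37, u), (3, 34, 5, p, 37, y)}
Natural join on C: {(16, 4, 2, z, 31, r, 11), (16, 4, 2, z, 31, z, 11), (22, 13, 30, v, 32, k, 14), (22, 13, 30, v, 32, k, 29), (22, 13, 30, v, 32, v, 14), (22, 13, 30, v, 32, v, 29), (22, 18, 10, k, 32, k, 14), (22, 18, 10, k, 32, k, 29), (22, 18, 10, k, 32, v, 14), (22, 18, 10, k, 32, v, 29), (22, 18, 29, p, 32, k, 14), (22, 18, 29, p, 32, k, 29), (22, 18, 29, p, 32, v, 14), (22, 18, 29, p, 32, v, 29), (22, 29, 14, v, 32, k, 14), (22, 29, 14, v, 32, k, 29), (22, 29, 14, v, 32, v, 14), (22, 29, 14, v, 32, v, 29), (3, 1, 31, z, 37, n, 28), (3, 1, 31, z, 37, u, 28), (3, 1, 31, z, 37, y, 28), (3, 19, 31, x, 37, n, 28), (3, 19, 31, x, 37, u, 28), (3, 19, 31, x, 37, y, 28), (3, 34, 5, p, 37, n, 28), (3, 34, 5, p, 37, u, 28), (3, 34, 5, p, 37, y, 28)}
σ[E ≥ 32]: keep tuples satisfying E ≥ 32 → {(22, 13, 30, v, 32, k, 14), (22, 13, 30, v, 32, k, 29), (22, 13, 30, v, 32, v, 14), (22, 13, 30, v, 32, v, 29), (22, 18, 10, k, 32, k, 14), (22, 18, 10, k, 32, k, 29), (22, 18, 10, k, 32, v, 14), (22, 18, 10, k, 32, v, 29), (22, 18, 29, p, 32, k, 14), (22, 18, 29, p, 32, k, 29), (22, 18, 29, p, 32, v, 14), (22, 18, 29, p, 32, v, 29), (22, 29, 14, v, 32, k, 14), (22, 29, 14, v, 32, k, 29), (22, 29, 14, v, 32, v, 14), (22, 29, 14, v, 32, v, 29), (3, 1, 31, z, 37, n, 28), (3, 1, 31, z, 37, u, 28), (3, 1, 31, z, 37, y, 28), (3, 19, 31, x, 37, n, 28), (3, 19, 31, x, 37, u, 28), (3, 19, 31, x, 37, y, 28), (3, 34, 5, p, 37, n, 28), (3, 34, 5, p, 37, u, 28), (3, 34, 5, p, 37, y, 28)}
π[D, A]: project onto (D, A) (18 duplicate(s) eliminated) → {(k, 10), (p, 29), (p, 5), (v, 14), (v, 30), (x, 31), (z, 31)}

{(k, 10), (p, 29), (p, 5), (v, 14), (v, 30), (x, 31), (z, 31)}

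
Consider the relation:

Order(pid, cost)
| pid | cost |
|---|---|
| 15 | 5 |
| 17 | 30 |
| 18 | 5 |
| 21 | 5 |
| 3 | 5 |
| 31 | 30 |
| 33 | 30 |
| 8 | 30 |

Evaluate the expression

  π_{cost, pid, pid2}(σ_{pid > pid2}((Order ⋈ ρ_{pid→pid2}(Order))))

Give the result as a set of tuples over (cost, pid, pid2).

{(30, 17, 8), (30, 31, 17), (30, 31, 8), (30, 33, 17), (30, 33, 31), (30, 33, 8), (5, 15, 3), (5, 18, 15), (5, 18, 3), (5, 21, 15), (5, 21, 18), (5, 21, 3)}

ρ[pid→pid2]: schema becomes (pid2, cost); tuples unchanged.
Natural join on cost: {(15, 5, 15), (15, 5, 18), (15, 5, 21), (15, 5, 3), (17, 30, 17), (17, 30, 31), (17, 30, 33), (17, 30, 8), (18, 5, 15), (18, 5, 18), (18, 5, 21), (18, 5, 3), (21, 5, 15), (21, 5, 18), (21, 5, 21), (21, 5, 3), (3, 5, 15), (3, 5, 18), (3, 5, 21), (3, 5, 3), (31, 30, 17), (31, 30, 31), (31, 30, 33), (31, 30, 8), (33, 30, 17), (33, 30, 31), (33, 30, 33), (33, 30, 8), (8, 30, 17), (8, 30, 31), (8, 30, 33), (8, 30, 8)}
Apply σ_{pid > pid2}; surviving tuples: {(15, 5, 3), (17, 30, 8), (18, 5, 15), (18, 5, 3), (21, 5, 15), (21, 5, 18), (21, 5, 3), (31, 30, 17), (31, 30, 8), (33, 30, 17), (33, 30, 31), (33, 30, 8)}
Projecting to cost, pid, pid2: {(30, 17, 8), (30, 31, 17), (30, 31, 8), (30, 33, 17), (30, 33, 31), (30, 33, 8), (5, 15, 3), (5, 18, 15), (5, 18, 3), (5, 21, 15), (5, 21, 18), (5, 21, 3)}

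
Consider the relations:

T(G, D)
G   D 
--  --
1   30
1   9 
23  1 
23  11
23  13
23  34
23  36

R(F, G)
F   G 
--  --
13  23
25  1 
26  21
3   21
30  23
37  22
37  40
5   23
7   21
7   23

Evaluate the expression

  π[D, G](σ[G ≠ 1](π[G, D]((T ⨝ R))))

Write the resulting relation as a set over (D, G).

Natural join on G: {(1, 30, 25), (1, 9, 25), (23, 1, 13), (23, 1, 30), (23, 1, 5), (23, 1, 7), (23, 11, 13), (23, 11, 30), (23, 11, 5), (23, 11, 7), (23, 13, 13), (23, 13, 30), (23, 13, 5), (23, 13, 7), (23, 34, 13), (23, 34, 30), (23, 34, 5), (23, 34, 7), (23, 36, 13), (23, 36, 30), (23, 36, 5), (23, 36, 7)}
π_{G, D} gives {(1, 30), (1, 9), (23, 1), (23, 11), (23, 13), (23, 34), (23, 36)} (15 duplicate(s) eliminated).
Apply σ_{G ≠ 1}; surviving tuples: {(23, 1), (23, 11), (23, 13), (23, 34), (23, 36)}
π_{D, G} gives {(1, 23), (11, 23), (13, 23), (34, 23), (36, 23)}.

{(1, 23), (11, 23), (13, 23), (34, 23), (36, 23)}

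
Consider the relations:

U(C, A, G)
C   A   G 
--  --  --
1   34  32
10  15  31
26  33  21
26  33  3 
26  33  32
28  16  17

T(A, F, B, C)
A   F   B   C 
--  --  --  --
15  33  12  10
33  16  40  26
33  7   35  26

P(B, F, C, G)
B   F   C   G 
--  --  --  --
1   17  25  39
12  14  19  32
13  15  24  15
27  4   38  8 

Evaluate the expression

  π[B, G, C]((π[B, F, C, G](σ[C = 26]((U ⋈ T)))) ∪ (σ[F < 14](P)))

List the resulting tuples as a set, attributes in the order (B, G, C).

U ⋈ T (natural join on C, A): {(10, 15, 31, 33, 12), (26, 33, 21, 16, 40), (26, 33, 21, 7, 35), (26, 33, 3, 16, 40), (26, 33, 3, 7, 35), (26, 33, 32, 16, 40), (26, 33, 32, 7, 35)}
Apply σ_{C = 26}; surviving tuples: {(26, 33, 21, 16, 40), (26, 33, 21, 7, 35), (26, 33, 3, 16, 40), (26, 33, 3, 7, 35), (26, 33, 32, 16, 40), (26, 33, 32, 7, 35)}
π[B, F, C, G]: project onto (B, F, C, G) → {(35, 7, 26, 21), (35, 7, 26, 3), (35, 7, 26, 32), (40, 16, 26, 21), (40, 16, 26, 3), (40, 16, 26, 32)}
Apply σ_{F < 14}; surviving tuples: {(27, 4, 38, 8)}
Set union of the two operands is {(27, 4, 38, 8), (35, 7, 26, 21), (35, 7, 26, 3), (35, 7, 26, 32), (40, 16, 26, 21), (40, 16, 26, 3), (40, 16, 26, 32)}.
π[B, G, C]: project onto (B, G, C) → {(27, 8, 38), (35, 21, 26), (35, 3, 26), (35, 32, 26), (40, 21, 26), (40, 3, 26), (40, 32, 26)}

{(27, 8, 38), (35, 21, 26), (35, 3, 26), (35, 32, 26), (40, 21, 26), (40, 3, 26), (40, 32, 26)}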